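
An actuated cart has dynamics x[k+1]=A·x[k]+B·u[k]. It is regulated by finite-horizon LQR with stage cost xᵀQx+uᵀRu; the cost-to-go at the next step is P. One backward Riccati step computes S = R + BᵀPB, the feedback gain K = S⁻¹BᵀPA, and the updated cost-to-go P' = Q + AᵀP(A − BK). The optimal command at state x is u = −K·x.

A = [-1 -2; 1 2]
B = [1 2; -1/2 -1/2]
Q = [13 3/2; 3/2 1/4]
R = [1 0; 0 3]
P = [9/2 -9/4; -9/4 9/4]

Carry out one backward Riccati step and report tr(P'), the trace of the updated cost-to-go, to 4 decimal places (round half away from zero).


BᵀP = [5.6250 -3.3750; 10.1250 -5.6250]
S = R + BᵀPB = [1 0; 0 3] + [7.3125 12.9375; 12.9375 23.0625] = [8.3125 12.9375; 12.9375 26.0625]
BᵀPA = [-9.0000 -18.0000; -15.7500 -31.5000]
K = S⁻¹·BᵀPA = [-0.6251 -1.2502; -0.2940 -0.5880]
A−BK = [0.2131 0.4263; 0.5404 1.0809]
AᵀP(A−BK) = [0.9933 1.9867; 1.9867 3.9734]
P' = Q + AᵀP(A−BK) = [13.9933 3.4867; 3.4867 4.2234]
tr(P') = 18.2167

18.2167


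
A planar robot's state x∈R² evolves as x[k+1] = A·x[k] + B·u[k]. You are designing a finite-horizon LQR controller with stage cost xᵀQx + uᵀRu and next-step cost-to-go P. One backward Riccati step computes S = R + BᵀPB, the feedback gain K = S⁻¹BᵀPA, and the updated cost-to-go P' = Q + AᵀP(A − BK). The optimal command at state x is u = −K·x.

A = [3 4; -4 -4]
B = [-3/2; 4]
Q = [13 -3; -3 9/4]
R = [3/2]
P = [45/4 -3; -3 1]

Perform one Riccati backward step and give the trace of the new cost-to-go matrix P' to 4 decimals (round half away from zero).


28.2920

BᵀP = [-28.8750 8.5000]
S = R + BᵀPB = [3/2] + [77.3125] = [78.8125]
BᵀPA = [-120.6250 -149.5000]
K = S⁻¹·BᵀPA = [-1.5305 -1.8969]
A−BK = [0.7042 1.1546; 2.1221 3.5876]
AᵀP(A−BK) = [4.6297 6.1856; 6.1856 8.4124]
P' = Q + AᵀP(A−BK) = [17.6297 3.1856; 3.1856 10.6624]
tr(P') = 28.2920


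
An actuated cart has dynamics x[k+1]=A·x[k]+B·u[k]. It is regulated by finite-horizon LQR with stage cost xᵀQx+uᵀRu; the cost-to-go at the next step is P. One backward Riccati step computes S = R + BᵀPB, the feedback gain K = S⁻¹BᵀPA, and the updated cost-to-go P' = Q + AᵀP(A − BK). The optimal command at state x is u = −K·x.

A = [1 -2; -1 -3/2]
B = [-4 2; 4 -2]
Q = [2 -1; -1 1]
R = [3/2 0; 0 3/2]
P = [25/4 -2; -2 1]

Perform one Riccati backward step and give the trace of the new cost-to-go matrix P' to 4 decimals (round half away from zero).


5.6093

BᵀP = [-33.0000 12.0000; 16.5000 -6.0000]
S = R + BᵀPB = [3/2 0; 0 3/2] + [180.0000 -90.0000; -90.0000 45.0000] = [181.5000 -90.0000; -90.0000 46.5000]
BᵀPA = [-45.0000 48.0000; 22.5000 -24.0000]
K = S⁻¹·BᵀPA = [-0.1987 0.2119; 0.0993 -0.1060]
A−BK = [0.0066 -0.9404; -0.0066 -2.5596]
AᵀP(A−BK) = [0.0745 -0.0795; -0.0795 2.5348]
P' = Q + AᵀP(A−BK) = [2.0745 -1.0795; -1.0795 3.5348]
tr(P') = 5.6093


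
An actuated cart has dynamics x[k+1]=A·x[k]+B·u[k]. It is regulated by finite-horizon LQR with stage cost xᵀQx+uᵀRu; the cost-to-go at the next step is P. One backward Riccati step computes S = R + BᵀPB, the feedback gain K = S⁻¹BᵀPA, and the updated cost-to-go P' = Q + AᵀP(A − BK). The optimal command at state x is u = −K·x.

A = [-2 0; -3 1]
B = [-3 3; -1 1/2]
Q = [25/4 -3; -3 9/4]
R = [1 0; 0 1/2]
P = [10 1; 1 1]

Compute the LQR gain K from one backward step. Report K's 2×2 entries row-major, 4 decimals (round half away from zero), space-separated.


BᵀP = [-31.0000 -4.0000; 30.5000 3.5000]
S = R + BᵀPB = [1 0; 0 1/2] + [97.0000 -95.0000; -95.0000 93.2500] = [98.0000 -95.0000; -95.0000 93.7500]
BᵀPA = [74.0000 -4.0000; -71.5000 3.5000]
K = S⁻¹·BᵀPA = [0.8923 -0.2615; 0.1415 -0.2277]
A−BK = [0.2523 -0.1015; -2.1785 0.8523]
AᵀP(A−BK) = [5.0892 -1.9262; -1.9262 0.7508]
P' = Q + AᵀP(A−BK) = [11.3392 -4.9262; -4.9262 3.0008]
tr(P') = 14.3400

0.8923 -0.2615 0.1415 -0.2277


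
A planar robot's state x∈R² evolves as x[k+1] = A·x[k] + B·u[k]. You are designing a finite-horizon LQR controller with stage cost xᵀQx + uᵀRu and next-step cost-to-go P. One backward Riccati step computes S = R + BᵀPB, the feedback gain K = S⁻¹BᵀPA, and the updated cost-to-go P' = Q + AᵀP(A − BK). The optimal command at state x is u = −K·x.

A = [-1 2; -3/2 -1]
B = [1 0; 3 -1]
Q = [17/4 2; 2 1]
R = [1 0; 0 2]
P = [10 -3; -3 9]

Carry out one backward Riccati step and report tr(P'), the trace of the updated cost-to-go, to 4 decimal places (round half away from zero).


BᵀP = [1.0000 24.0000; 3.0000 -9.0000]
S = R + BᵀPB = [1 0; 0 2] + [73.0000 -24.0000; -24.0000 9.0000] = [74.0000 -24.0000; -24.0000 11.0000]
BᵀPA = [-37.0000 -22.0000; 10.5000 15.0000]
K = S⁻¹·BᵀPA = [-0.6513 0.4958; -0.4664 2.4454]
A−BK = [-0.3487 1.5042; -0.0126 -0.0420]
AᵀP(A−BK) = [2.0504 -7.8319; -7.8319 35.2269]
P' = Q + AᵀP(A−BK) = [6.3004 -5.8319; -5.8319 36.2269]
tr(P') = 42.5273

42.5273


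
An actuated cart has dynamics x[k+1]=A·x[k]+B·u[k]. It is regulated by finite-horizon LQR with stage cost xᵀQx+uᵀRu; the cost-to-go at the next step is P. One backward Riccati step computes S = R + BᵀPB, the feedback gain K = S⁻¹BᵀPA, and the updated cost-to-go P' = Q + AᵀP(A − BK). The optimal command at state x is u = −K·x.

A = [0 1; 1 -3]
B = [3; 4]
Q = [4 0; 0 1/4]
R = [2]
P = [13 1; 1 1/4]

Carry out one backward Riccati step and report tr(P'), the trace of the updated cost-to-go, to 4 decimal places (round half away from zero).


7.1037

BᵀP = [43.0000 4.0000]
S = R + BᵀPB = [2] + [145.0000] = [147.0000]
BᵀPA = [4.0000 31.0000]
K = S⁻¹·BᵀPA = [0.0272 0.2109]
A−BK = [-0.0816 0.3673; 0.8912 -3.8435]
AᵀP(A−BK) = [0.1412 -0.5935; -0.5935 2.7126]
P' = Q + AᵀP(A−BK) = [4.1412 -0.5935; -0.5935 2.9626]
tr(P') = 7.1037


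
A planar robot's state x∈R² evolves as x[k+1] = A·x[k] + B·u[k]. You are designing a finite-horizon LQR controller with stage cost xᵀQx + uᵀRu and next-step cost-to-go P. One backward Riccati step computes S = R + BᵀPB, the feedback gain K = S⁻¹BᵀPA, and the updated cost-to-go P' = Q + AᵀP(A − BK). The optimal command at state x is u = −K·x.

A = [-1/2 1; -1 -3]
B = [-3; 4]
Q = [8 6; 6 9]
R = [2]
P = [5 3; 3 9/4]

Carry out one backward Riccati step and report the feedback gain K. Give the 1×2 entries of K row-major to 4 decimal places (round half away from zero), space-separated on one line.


0.1364 -0.2727

BᵀP = [-3.0000 0.0000]
S = R + BᵀPB = [2] + [9.0000] = [11.0000]
BᵀPA = [1.5000 -3.0000]
K = S⁻¹·BᵀPA = [0.1364 -0.2727]
A−BK = [-0.0909 0.1818; -1.5455 -1.9091]
AᵀP(A−BK) = [6.2955 6.1591; 6.1591 6.4318]
P' = Q + AᵀP(A−BK) = [14.2955 12.1591; 12.1591 15.4318]
tr(P') = 29.7273


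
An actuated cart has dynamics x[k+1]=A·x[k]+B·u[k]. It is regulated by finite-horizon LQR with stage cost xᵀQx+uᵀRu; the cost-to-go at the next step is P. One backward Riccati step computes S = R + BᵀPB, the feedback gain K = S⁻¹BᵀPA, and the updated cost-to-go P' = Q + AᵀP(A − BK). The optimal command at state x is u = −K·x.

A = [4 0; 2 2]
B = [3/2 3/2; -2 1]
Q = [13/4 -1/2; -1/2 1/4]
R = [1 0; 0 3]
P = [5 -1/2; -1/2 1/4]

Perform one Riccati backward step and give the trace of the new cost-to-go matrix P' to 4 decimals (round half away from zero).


BᵀP = [8.5000 -1.2500; 7.0000 -0.5000]
S = R + BᵀPB = [1 0; 0 3] + [15.2500 11.5000; 11.5000 10.0000] = [16.2500 11.5000; 11.5000 13.0000]
BᵀPA = [31.5000 -2.5000; 27.0000 -1.0000]
K = S⁻¹·BᵀPA = [1.2532 -0.2658; 0.9684 0.1582]
A−BK = [0.6677 0.1614; 3.5380 1.3101]
AᵀP(A−BK) = [7.3797 1.1013; 1.1013 0.4937]
P' = Q + AᵀP(A−BK) = [10.6297 0.6013; 0.6013 0.7437]
tr(P') = 11.3734

11.3734


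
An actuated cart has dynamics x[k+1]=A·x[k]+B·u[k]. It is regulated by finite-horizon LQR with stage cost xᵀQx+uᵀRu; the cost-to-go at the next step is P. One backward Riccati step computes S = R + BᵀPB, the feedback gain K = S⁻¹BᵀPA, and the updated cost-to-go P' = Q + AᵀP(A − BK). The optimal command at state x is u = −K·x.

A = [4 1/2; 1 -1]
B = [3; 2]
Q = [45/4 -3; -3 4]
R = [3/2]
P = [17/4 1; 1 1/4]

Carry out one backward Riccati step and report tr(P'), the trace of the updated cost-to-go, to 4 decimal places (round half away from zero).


17.4757

BᵀP = [14.7500 3.5000]
S = R + BᵀPB = [3/2] + [51.2500] = [52.7500]
BᵀPA = [62.5000 3.8750]
K = S⁻¹·BᵀPA = [1.1848 0.0735]
A−BK = [0.4455 0.2796; -1.3697 -1.1469]
AᵀP(A−BK) = [2.1979 0.1588; 0.1588 0.0278]
P' = Q + AᵀP(A−BK) = [13.4479 -2.8412; -2.8412 4.0278]
tr(P') = 17.4757


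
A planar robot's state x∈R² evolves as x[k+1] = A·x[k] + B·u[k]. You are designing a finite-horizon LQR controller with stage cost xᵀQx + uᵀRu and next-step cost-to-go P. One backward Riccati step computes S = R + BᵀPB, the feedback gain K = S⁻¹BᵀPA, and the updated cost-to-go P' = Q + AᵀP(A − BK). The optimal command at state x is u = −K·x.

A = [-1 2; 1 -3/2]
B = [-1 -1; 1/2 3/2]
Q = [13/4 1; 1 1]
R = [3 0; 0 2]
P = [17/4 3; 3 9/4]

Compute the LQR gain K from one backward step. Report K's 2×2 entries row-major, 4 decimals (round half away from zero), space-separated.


BᵀP = [-2.7500 -1.8750; 0.2500 0.3750]
S = R + BᵀPB = [3 0; 0 2] + [1.8125 -0.0625; -0.0625 0.3125] = [4.8125 -0.0625; -0.0625 2.3125]
BᵀPA = [0.8750 -2.6875; 0.1250 -0.0625]
K = S⁻¹·BᵀPA = [0.1826 -0.5590; 0.0590 -0.0421]
A−BK = [-0.7584 1.3989; 0.8202 -1.1573]
AᵀP(A−BK) = [0.3329 -0.8806; -0.8806 2.5576]
P' = Q + AᵀP(A−BK) = [3.5829 0.1194; 0.1194 3.5576]
tr(P') = 7.1404

0.1826 -0.5590 0.0590 -0.0421


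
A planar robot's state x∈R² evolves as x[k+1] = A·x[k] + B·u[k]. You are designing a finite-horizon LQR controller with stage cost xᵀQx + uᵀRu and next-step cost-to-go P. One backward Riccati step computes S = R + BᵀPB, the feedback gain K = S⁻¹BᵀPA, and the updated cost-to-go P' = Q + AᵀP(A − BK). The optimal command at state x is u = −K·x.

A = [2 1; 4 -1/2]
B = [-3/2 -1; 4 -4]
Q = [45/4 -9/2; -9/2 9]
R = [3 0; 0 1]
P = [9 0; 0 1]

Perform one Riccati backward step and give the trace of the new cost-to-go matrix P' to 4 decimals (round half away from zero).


BᵀP = [-13.5000 4.0000; -9.0000 -4.0000]
S = R + BᵀPB = [3 0; 0 1] + [36.2500 -2.5000; -2.5000 25.0000] = [39.2500 -2.5000; -2.5000 26.0000]
BᵀPA = [-11.0000 -15.5000; -34.0000 -7.0000]
K = S⁻¹·BᵀPA = [-0.3658 -0.4146; -1.3429 -0.3091]
A−BK = [0.1085 0.0690; 0.0917 -0.0780]
AᵀP(A−BK) = [2.3190 0.9302; 0.9302 0.6602]
P' = Q + AᵀP(A−BK) = [13.5690 -3.5698; -3.5698 9.6602]
tr(P') = 23.2291

23.2291


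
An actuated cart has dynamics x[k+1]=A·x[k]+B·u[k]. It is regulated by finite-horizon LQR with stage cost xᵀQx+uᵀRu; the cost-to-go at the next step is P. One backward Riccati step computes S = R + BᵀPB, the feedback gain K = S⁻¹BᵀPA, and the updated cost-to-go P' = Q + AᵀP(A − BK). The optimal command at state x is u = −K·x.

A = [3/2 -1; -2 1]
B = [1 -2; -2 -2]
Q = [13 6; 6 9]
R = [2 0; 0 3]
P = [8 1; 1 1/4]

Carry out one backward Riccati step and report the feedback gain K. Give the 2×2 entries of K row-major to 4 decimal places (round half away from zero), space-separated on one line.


BᵀP = [6.0000 0.5000; -18.0000 -2.5000]
S = R + BᵀPB = [2 0; 0 3] + [5.0000 -13.0000; -13.0000 41.0000] = [7.0000 -13.0000; -13.0000 44.0000]
BᵀPA = [8.0000 -5.5000; -22.0000 15.5000]
K = S⁻¹·BᵀPA = [0.4748 -0.2914; -0.3597 0.2662]
A−BK = [0.3058 -0.1763; -1.7698 0.9496]
AᵀP(A−BK) = [1.2878 -0.8129; -0.8129 0.5216]
P' = Q + AᵀP(A−BK) = [14.2878 5.1871; 5.1871 9.5216]
tr(P') = 23.8094

0.4748 -0.2914 -0.3597 0.2662


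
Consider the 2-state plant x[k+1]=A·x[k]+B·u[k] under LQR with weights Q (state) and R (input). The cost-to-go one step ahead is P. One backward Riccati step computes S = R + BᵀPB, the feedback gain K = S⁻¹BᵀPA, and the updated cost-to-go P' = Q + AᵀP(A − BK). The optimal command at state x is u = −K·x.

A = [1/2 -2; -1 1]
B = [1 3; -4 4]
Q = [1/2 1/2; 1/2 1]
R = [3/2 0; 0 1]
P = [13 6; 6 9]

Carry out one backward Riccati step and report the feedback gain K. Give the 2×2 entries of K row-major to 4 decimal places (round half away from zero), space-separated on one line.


0.3032 -0.6649 0.0588 -0.4279

BᵀP = [-11.0000 -30.0000; 63.0000 54.0000]
S = R + BᵀPB = [3/2 0; 0 1] + [109.0000 -153.0000; -153.0000 405.0000] = [110.5000 -153.0000; -153.0000 406.0000]
BᵀPA = [24.5000 -8.0000; -22.5000 -72.0000]
K = S⁻¹·BᵀPA = [0.3032 -0.6649; 0.0588 -0.4279]
A−BK = [0.0203 -0.0515; -0.0226 0.0521]
AᵀP(A−BK) = [0.1458 -0.3384; -0.3384 0.8728]
P' = Q + AᵀP(A−BK) = [0.6458 0.1616; 0.1616 1.8728]
tr(P') = 2.5186


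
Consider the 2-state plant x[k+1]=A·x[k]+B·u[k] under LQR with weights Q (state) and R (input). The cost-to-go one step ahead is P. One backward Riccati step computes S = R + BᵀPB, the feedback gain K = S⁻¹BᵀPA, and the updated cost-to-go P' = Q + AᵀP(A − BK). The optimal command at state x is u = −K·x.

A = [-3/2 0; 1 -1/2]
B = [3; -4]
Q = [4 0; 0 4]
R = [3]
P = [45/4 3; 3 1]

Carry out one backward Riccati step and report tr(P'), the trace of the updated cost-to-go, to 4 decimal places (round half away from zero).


9.6166

BᵀP = [21.7500 5.0000]
S = R + BᵀPB = [3] + [45.2500] = [48.2500]
BᵀPA = [-27.6250 -2.5000]
K = S⁻¹·BᵀPA = [-0.5725 -0.0518]
A−BK = [0.2176 0.1554; -1.2902 -0.7073]
AᵀP(A−BK) = [1.4961 0.3187; 0.3187 0.1205]
P' = Q + AᵀP(A−BK) = [5.4961 0.3187; 0.3187 4.1205]
tr(P') = 9.6166


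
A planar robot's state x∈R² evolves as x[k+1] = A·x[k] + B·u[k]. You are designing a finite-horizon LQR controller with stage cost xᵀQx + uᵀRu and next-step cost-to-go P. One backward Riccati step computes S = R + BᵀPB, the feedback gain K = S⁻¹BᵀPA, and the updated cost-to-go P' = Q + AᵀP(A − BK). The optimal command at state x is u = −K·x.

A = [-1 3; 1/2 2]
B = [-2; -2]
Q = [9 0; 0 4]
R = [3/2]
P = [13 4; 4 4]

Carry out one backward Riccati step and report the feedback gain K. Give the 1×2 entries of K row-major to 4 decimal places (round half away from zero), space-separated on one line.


BᵀP = [-34.0000 -16.0000]
S = R + BᵀPB = [3/2] + [100.0000] = [101.5000]
BᵀPA = [26.0000 -134.0000]
K = S⁻¹·BᵀPA = [0.2562 -1.3202]
A−BK = [-0.4877 0.3596; 1.0123 -0.6404]
AᵀP(A−BK) = [3.3399 -2.6749; -2.6749 4.0936]
P' = Q + AᵀP(A−BK) = [12.3399 -2.6749; -2.6749 8.0936]
tr(P') = 20.4335

0.2562 -1.3202


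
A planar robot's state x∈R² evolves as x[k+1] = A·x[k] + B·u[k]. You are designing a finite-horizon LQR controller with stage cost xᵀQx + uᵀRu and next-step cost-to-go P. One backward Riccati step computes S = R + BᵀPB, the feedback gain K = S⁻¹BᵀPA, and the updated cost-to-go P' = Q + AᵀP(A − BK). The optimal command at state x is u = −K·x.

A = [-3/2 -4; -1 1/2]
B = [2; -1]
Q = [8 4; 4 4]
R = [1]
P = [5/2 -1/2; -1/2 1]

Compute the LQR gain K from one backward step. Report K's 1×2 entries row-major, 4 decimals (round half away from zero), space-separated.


BᵀP = [5.5000 -2.0000]
S = R + BᵀPB = [1] + [13.0000] = [14.0000]
BᵀPA = [-6.2500 -23.0000]
K = S⁻¹·BᵀPA = [-0.4464 -1.6429]
A−BK = [-0.6071 -0.7143; -1.4464 -1.1429]
AᵀP(A−BK) = [2.3348 2.6071; 2.6071 4.4643]
P' = Q + AᵀP(A−BK) = [10.3348 6.6071; 6.6071 8.4643]
tr(P') = 18.7991

-0.4464 -1.6429


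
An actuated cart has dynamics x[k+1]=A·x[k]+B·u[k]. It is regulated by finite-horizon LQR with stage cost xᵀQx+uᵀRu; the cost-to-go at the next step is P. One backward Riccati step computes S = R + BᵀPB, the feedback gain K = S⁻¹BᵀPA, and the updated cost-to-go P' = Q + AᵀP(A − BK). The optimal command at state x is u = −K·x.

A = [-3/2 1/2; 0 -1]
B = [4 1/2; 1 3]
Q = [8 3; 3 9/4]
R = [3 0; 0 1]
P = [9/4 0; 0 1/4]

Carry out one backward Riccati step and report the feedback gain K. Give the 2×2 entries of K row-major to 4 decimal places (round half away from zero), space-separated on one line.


-0.3490 0.1408 0.0380 -0.2431

BᵀP = [9.0000 0.2500; 1.1250 0.7500]
S = R + BᵀPB = [3 0; 0 1] + [36.2500 5.2500; 5.2500 2.8125] = [39.2500 5.2500; 5.2500 3.8125]
BᵀPA = [-13.5000 4.2500; -1.6875 -0.1875]
K = S⁻¹·BᵀPA = [-0.3490 0.1408; 0.0380 -0.2431]
A−BK = [-0.1229 0.0584; 0.2350 -0.4116]
AᵀP(A−BK) = [0.4147 -0.1970; -0.1970 0.1686]
P' = Q + AᵀP(A−BK) = [8.4147 2.8030; 2.8030 2.4186]
tr(P') = 10.8333


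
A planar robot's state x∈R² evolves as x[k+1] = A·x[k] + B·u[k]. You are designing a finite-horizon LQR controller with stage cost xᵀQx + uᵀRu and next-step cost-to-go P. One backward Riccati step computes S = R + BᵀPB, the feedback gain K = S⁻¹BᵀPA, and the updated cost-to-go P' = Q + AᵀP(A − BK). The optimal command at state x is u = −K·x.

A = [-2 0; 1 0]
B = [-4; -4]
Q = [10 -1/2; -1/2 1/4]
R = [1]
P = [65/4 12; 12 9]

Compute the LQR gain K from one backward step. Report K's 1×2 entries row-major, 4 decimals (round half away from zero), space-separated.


BᵀP = [-113.0000 -84.0000]
S = R + BᵀPB = [1] + [788.0000] = [789.0000]
BᵀPA = [142.0000 0.0000]
K = S⁻¹·BᵀPA = [0.1800 0.0000]
A−BK = [-1.2801 0.0000; 1.7199 0.0000]
AᵀP(A−BK) = [0.4436 0.0000; 0.0000 0.0000]
P' = Q + AᵀP(A−BK) = [10.4436 -0.5000; -0.5000 0.2500]
tr(P') = 10.6936

0.1800 0.0000


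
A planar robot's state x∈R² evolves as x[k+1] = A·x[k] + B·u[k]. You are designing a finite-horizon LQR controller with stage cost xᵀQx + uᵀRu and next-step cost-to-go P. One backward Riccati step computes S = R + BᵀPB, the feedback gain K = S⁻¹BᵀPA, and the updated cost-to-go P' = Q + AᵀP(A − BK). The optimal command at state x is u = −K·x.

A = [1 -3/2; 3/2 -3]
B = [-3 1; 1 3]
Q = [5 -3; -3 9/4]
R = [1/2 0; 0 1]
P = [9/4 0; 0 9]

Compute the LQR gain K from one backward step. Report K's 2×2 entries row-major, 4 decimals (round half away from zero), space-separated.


BᵀP = [-6.7500 9.0000; 2.2500 27.0000]
S = R + BᵀPB = [1/2 0; 0 1] + [29.2500 20.2500; 20.2500 83.2500] = [29.7500 20.2500; 20.2500 84.2500]
BᵀPA = [6.7500 -16.8750; 42.7500 -84.3750]
K = S⁻¹·BᵀPA = [-0.1417 0.1368; 0.5415 -1.0344]
A−BK = [0.0335 -0.0551; 0.0173 -0.0337]
AᵀP(A−BK) = [0.3084 -0.5792; -0.5792 1.0964]
P' = Q + AᵀP(A−BK) = [5.3084 -3.5792; -3.5792 3.3464]
tr(P') = 8.6548

-0.1417 0.1368 0.5415 -1.0344


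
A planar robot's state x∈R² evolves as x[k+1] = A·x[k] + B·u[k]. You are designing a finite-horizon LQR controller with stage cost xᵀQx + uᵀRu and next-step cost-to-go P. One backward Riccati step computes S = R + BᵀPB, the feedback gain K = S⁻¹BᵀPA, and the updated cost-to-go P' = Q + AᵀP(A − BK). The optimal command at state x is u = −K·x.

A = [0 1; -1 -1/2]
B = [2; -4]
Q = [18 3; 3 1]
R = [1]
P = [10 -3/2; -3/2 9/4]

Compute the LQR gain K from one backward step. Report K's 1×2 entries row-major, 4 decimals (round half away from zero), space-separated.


0.1188 0.3168

BᵀP = [26.0000 -12.0000]
S = R + BᵀPB = [1] + [100.0000] = [101.0000]
BᵀPA = [12.0000 32.0000]
K = S⁻¹·BᵀPA = [0.1188 0.3168]
A−BK = [-0.2376 0.3663; -0.5248 0.7673]
AᵀP(A−BK) = [0.8243 -1.1770; -1.1770 1.9239]
P' = Q + AᵀP(A−BK) = [18.8243 1.8230; 1.8230 2.9239]
tr(P') = 21.7481


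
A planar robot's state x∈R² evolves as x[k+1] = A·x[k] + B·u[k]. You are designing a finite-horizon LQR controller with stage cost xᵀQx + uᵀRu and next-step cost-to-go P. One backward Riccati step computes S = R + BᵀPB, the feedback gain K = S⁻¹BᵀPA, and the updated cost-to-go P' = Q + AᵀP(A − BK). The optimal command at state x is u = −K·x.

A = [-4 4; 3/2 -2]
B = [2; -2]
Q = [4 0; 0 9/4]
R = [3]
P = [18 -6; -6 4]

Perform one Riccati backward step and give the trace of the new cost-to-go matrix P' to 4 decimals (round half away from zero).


BᵀP = [48.0000 -20.0000]
S = R + BᵀPB = [3] + [136.0000] = [139.0000]
BᵀPA = [-222.0000 232.0000]
K = S⁻¹·BᵀPA = [-1.5971 1.6691]
A−BK = [-0.8058 0.6619; -1.6942 1.3381]
AᵀP(A−BK) = [14.4388 -13.4676; -13.4676 12.7770]
P' = Q + AᵀP(A−BK) = [18.4388 -13.4676; -13.4676 15.0270]
tr(P') = 33.4658

33.4658


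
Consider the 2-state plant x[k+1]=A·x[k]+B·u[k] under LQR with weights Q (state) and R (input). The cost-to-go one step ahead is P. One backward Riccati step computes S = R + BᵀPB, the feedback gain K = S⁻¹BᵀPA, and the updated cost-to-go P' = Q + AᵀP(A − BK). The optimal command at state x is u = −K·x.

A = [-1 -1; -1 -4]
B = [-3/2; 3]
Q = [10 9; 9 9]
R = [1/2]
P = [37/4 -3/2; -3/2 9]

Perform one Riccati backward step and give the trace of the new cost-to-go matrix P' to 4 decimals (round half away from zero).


BᵀP = [-18.3750 29.2500]
S = R + BᵀPB = [1/2] + [115.3125] = [115.8125]
BᵀPA = [-10.8750 -98.6250]
K = S⁻¹·BᵀPA = [-0.0939 -0.8516]
A−BK = [-1.1409 -2.2774; -0.7183 -1.4452]
AᵀP(A−BK) = [14.2288 28.4889; 28.4889 57.2617]
P' = Q + AᵀP(A−BK) = [24.2288 37.4889; 37.4889 66.2617]
tr(P') = 90.4906

90.4906


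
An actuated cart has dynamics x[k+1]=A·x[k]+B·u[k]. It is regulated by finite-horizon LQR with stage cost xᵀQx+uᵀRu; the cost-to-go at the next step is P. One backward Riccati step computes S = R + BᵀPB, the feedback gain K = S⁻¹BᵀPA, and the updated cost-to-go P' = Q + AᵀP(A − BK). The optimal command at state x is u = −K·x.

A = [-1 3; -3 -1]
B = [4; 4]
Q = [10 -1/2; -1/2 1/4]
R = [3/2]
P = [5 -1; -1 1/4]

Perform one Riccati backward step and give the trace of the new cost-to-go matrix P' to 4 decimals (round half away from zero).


13.2173

BᵀP = [16.0000 -3.0000]
S = R + BᵀPB = [3/2] + [52.0000] = [53.5000]
BᵀPA = [-7.0000 51.0000]
K = S⁻¹·BᵀPA = [-0.1308 0.9533]
A−BK = [-0.4766 -0.8131; -2.4766 -4.8131]
AᵀP(A−BK) = [0.3341 0.4229; 0.4229 2.6332]
P' = Q + AᵀP(A−BK) = [10.3341 -0.0771; -0.0771 2.8832]
tr(P') = 13.2173


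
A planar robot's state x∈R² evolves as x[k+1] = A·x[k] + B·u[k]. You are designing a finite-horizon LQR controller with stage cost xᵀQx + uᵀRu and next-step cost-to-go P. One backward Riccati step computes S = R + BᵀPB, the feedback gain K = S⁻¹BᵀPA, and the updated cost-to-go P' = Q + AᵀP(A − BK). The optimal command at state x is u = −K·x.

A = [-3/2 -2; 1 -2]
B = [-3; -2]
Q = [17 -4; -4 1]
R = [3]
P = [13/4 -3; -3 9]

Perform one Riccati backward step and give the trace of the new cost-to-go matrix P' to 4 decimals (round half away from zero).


47.7965

BᵀP = [-3.7500 -9.0000]
S = R + BᵀPB = [3] + [29.2500] = [32.2500]
BᵀPA = [-3.3750 25.5000]
K = S⁻¹·BᵀPA = [-0.1047 0.7907]
A−BK = [-1.8140 0.3721; 0.7907 -0.4186]
AᵀP(A−BK) = [24.9593 -8.5814; -8.5814 4.8372]
P' = Q + AᵀP(A−BK) = [41.9593 -12.5814; -12.5814 5.8372]
tr(P') = 47.7965


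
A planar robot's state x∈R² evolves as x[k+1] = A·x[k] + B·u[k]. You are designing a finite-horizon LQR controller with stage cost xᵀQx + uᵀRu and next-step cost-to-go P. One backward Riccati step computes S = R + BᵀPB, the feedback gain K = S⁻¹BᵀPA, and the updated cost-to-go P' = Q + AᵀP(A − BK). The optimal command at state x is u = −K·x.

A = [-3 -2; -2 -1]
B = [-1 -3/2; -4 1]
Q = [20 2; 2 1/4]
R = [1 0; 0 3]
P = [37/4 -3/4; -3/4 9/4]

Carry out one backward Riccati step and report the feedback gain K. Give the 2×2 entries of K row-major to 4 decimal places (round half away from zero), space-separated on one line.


0.8401 0.4905 1.2779 0.8944

BᵀP = [-6.2500 -8.2500; -14.6250 3.3750]
S = R + BᵀPB = [1 0; 0 3] + [39.2500 1.1250; 1.1250 25.3125] = [40.2500 1.1250; 1.1250 28.3125]
BᵀPA = [35.2500 20.7500; 37.1250 25.8750]
K = S⁻¹·BᵀPA = [0.8401 0.4905; 1.2779 0.8944]
A−BK = [-0.2431 -0.1678; 0.0824 0.0677]
AᵀP(A−BK) = [6.1967 4.2537; 4.2537 2.9285]
P' = Q + AᵀP(A−BK) = [26.1967 6.2537; 6.2537 3.1785]
tr(P') = 29.3752


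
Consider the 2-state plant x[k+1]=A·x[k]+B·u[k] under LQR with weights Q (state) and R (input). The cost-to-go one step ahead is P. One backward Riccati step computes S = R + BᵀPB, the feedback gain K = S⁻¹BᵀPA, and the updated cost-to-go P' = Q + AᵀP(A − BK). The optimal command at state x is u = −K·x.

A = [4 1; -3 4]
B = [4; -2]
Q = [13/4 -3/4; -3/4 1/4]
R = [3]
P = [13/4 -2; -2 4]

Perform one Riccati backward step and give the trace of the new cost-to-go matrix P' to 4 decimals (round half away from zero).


BᵀP = [17.0000 -16.0000]
S = R + BᵀPB = [3] + [100.0000] = [103.0000]
BᵀPA = [116.0000 -47.0000]
K = S⁻¹·BᵀPA = [1.1262 -0.4563]
A−BK = [-0.5049 2.8252; -0.7476 3.0874]
AᵀP(A−BK) = [5.3592 -8.0680; -8.0680 29.8034]
P' = Q + AᵀP(A−BK) = [8.6092 -8.8180; -8.8180 30.0534]
tr(P') = 38.6626

38.6626


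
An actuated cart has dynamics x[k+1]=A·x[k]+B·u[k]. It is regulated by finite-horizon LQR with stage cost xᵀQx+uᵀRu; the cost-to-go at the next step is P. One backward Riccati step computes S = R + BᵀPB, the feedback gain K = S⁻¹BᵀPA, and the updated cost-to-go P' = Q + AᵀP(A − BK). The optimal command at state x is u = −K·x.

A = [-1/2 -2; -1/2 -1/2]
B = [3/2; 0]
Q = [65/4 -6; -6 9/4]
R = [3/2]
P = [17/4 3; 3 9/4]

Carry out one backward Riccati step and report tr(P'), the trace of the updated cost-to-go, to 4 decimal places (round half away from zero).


22.1758

BᵀP = [6.3750 4.5000]
S = R + BᵀPB = [3/2] + [9.5625] = [11.0625]
BᵀPA = [-5.4375 -15.0000]
K = S⁻¹·BᵀPA = [-0.4915 -1.3559]
A−BK = [0.2373 0.0339; -0.5000 -0.5000]
AᵀP(A−BK) = [0.4523 1.1896; 1.1896 3.2235]
P' = Q + AᵀP(A−BK) = [16.7023 -4.8104; -4.8104 5.4735]
tr(P') = 22.1758


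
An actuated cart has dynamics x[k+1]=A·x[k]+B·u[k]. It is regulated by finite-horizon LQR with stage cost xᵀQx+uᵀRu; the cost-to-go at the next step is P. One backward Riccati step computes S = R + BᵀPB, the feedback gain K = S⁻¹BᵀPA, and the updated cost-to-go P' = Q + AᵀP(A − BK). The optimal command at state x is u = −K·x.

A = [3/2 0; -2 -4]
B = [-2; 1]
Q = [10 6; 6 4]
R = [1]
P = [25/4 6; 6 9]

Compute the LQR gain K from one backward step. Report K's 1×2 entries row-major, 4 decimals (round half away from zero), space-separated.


-0.3409 1.0909

BᵀP = [-6.5000 -3.0000]
S = R + BᵀPB = [1] + [10.0000] = [11.0000]
BᵀPA = [-3.7500 12.0000]
K = S⁻¹·BᵀPA = [-0.3409 1.0909]
A−BK = [0.8182 2.1818; -1.6591 -5.0909]
AᵀP(A−BK) = [12.7841 40.0909; 40.0909 130.9091]
P' = Q + AᵀP(A−BK) = [22.7841 46.0909; 46.0909 134.9091]
tr(P') = 157.6932


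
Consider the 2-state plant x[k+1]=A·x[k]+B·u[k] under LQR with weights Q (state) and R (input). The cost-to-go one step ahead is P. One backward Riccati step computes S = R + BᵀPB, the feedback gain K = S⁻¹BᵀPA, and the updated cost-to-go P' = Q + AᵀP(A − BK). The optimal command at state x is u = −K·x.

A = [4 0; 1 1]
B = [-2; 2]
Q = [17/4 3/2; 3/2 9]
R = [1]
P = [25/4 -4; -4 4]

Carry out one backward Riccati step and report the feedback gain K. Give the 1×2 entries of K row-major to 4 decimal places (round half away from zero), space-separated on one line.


BᵀP = [-20.5000 16.0000]
S = R + BᵀPB = [1] + [73.0000] = [74.0000]
BᵀPA = [-66.0000 16.0000]
K = S⁻¹·BᵀPA = [-0.8919 0.2162]
A−BK = [2.2162 0.4324; 2.7838 0.5676]
AᵀP(A−BK) = [13.1351 2.2703; 2.2703 0.5405]
P' = Q + AᵀP(A−BK) = [17.3851 3.7703; 3.7703 9.5405]
tr(P') = 26.9257

-0.8919 0.2162


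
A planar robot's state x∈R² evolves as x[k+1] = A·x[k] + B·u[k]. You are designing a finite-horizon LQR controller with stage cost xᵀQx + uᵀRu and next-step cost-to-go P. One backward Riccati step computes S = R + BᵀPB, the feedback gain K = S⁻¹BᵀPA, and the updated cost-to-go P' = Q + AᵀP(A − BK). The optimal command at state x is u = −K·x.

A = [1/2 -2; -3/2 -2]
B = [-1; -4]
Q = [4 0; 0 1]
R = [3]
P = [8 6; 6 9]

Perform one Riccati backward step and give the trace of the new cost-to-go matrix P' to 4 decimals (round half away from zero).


15.4667

BᵀP = [-32.0000 -42.0000]
S = R + BᵀPB = [3] + [200.0000] = [203.0000]
BᵀPA = [47.0000 148.0000]
K = S⁻¹·BᵀPA = [0.2315 0.7291]
A−BK = [0.7315 -1.2709; -0.5739 0.9163]
AᵀP(A−BK) = [2.3682 -3.2660; -3.2660 8.0985]
P' = Q + AᵀP(A−BK) = [6.3682 -3.2660; -3.2660 9.0985]
tr(P') = 15.4667


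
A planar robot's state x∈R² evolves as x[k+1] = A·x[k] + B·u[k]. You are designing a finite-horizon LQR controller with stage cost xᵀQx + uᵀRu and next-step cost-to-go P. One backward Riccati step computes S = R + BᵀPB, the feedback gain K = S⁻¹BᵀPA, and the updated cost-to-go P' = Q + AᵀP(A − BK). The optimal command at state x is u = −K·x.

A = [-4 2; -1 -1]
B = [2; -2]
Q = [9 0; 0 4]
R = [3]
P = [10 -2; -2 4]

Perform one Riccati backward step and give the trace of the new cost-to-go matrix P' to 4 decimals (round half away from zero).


70.9200

BᵀP = [24.0000 -12.0000]
S = R + BᵀPB = [3] + [72.0000] = [75.0000]
BᵀPA = [-84.0000 60.0000]
K = S⁻¹·BᵀPA = [-1.1200 0.8000]
A−BK = [-1.7600 0.4000; -3.2400 0.6000]
AᵀP(A−BK) = [53.9200 -12.8000; -12.8000 4.0000]
P' = Q + AᵀP(A−BK) = [62.9200 -12.8000; -12.8000 8.0000]
tr(P') = 70.9200


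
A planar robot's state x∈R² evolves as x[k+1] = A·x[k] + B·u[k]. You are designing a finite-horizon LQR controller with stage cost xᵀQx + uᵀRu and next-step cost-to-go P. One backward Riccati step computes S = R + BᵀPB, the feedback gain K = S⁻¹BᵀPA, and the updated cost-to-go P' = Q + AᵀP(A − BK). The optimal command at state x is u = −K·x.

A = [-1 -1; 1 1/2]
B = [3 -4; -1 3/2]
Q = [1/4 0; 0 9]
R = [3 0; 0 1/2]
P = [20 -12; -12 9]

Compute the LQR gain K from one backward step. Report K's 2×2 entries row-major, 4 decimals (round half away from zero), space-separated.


BᵀP = [72.0000 -45.0000; -98.0000 61.5000]
S = R + BᵀPB = [3 0; 0 1/2] + [261.0000 -355.5000; -355.5000 484.2500] = [264.0000 -355.5000; -355.5000 484.7500]
BᵀPA = [-117.0000 -94.5000; 159.5000 128.7500]
K = S⁻¹·BᵀPA = [-0.0085 -0.0240; 0.3228 0.2480]
A−BK = [0.3167 0.0640; 0.5073 0.1040]
AᵀP(A−BK) = [0.5186 0.1360; 0.1360 0.0520]
P' = Q + AᵀP(A−BK) = [0.7686 0.1360; 0.1360 9.0520]
tr(P') = 9.8206

-0.0085 -0.0240 0.3228 0.2480


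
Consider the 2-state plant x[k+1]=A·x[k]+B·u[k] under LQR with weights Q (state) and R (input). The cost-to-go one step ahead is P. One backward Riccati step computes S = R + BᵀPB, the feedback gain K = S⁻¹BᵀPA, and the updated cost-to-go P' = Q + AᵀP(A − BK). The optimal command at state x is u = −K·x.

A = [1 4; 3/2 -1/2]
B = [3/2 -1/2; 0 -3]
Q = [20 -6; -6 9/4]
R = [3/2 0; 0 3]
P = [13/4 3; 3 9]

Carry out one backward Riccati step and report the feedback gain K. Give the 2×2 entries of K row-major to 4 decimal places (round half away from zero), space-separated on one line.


BᵀP = [4.8750 4.5000; -10.6250 -28.5000]
S = R + BᵀPB = [3/2 0; 0 3] + [7.3125 -15.9375; -15.9375 90.8125] = [8.8125 -15.9375; -15.9375 93.8125]
BᵀPA = [11.6250 17.2500; -53.3750 -28.2500]
K = S⁻¹·BᵀPA = [0.4189 2.0394; -0.4978 0.0453]
A−BK = [0.1228 0.9635; 0.0066 -0.3640]
AᵀP(A−BK) = [1.0609 1.4616; 1.4616 8.3504]
P' = Q + AᵀP(A−BK) = [21.0609 -4.5384; -4.5384 10.6004]
tr(P') = 31.6613

0.4189 2.0394 -0.4978 0.0453


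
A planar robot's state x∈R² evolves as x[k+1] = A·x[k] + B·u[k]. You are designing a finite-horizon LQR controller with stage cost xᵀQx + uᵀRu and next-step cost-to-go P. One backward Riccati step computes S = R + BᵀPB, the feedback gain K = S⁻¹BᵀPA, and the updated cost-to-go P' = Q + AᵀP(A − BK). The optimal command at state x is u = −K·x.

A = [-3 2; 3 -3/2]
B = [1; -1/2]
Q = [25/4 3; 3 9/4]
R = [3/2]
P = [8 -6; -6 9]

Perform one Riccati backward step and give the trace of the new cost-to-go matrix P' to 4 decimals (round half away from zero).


43.0845

BᵀP = [11.0000 -10.5000]
S = R + BᵀPB = [3/2] + [16.2500] = [17.7500]
BᵀPA = [-64.5000 37.7500]
K = S⁻¹·BᵀPA = [-3.6338 2.1268]
A−BK = [0.6338 -0.1268; 1.1831 -0.4366]
AᵀP(A−BK) = [26.6197 -14.3239; -14.3239 7.9648]
P' = Q + AᵀP(A−BK) = [32.8697 -11.3239; -11.3239 10.2148]
tr(P') = 43.0845


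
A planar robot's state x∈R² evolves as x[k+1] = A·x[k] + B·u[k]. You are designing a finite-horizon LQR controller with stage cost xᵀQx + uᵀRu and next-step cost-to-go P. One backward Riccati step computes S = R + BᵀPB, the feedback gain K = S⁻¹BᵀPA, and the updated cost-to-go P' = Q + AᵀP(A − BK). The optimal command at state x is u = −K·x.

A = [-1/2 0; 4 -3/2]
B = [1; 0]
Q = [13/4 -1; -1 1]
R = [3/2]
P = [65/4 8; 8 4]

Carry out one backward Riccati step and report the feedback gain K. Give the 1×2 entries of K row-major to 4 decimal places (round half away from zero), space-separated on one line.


1.3451 -0.6761

BᵀP = [16.2500 8.0000]
S = R + BᵀPB = [3/2] + [16.2500] = [17.7500]
BᵀPA = [23.8750 -12.0000]
K = S⁻¹·BᵀPA = [1.3451 -0.6761]
A−BK = [-1.8451 0.6761; 4.0000 -1.5000]
AᵀP(A−BK) = [3.9489 -1.8592; -1.8592 0.8873]
P' = Q + AᵀP(A−BK) = [7.1989 -2.8592; -2.8592 1.8873]
tr(P') = 9.0863


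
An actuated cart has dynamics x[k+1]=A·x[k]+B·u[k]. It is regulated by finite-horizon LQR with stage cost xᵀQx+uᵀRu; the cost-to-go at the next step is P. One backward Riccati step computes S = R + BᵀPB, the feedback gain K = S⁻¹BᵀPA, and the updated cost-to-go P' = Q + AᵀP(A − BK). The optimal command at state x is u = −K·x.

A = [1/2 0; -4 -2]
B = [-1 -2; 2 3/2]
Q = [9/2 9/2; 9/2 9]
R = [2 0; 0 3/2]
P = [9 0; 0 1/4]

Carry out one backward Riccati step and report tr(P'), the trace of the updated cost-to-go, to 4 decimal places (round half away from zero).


17.0570

BᵀP = [-9.0000 0.5000; -18.0000 0.3750]
S = R + BᵀPB = [2 0; 0 3/2] + [10.0000 18.7500; 18.7500 36.5625] = [12.0000 18.7500; 18.7500 38.0625]
BᵀPA = [-6.5000 -1.0000; -10.5000 -0.7500]
K = S⁻¹·BᵀPA = [-0.4804 -0.2282; -0.0392 0.0927]
A−BK = [-0.0588 -0.0428; -2.9804 -1.6827]
AᵀP(A−BK) = [2.7157 1.4902; 1.4902 0.8414]
P' = Q + AᵀP(A−BK) = [7.2157 5.9902; 5.9902 9.8414]
tr(P') = 17.0570


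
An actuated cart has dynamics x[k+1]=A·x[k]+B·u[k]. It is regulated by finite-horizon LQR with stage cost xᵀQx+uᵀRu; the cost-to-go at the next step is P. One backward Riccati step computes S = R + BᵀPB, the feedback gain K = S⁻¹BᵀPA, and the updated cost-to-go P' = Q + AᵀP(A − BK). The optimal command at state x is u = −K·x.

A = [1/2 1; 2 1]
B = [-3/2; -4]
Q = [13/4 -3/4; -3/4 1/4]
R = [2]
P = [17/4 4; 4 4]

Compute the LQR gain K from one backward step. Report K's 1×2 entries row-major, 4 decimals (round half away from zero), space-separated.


BᵀP = [-22.3750 -22.0000]
S = R + BᵀPB = [2] + [121.5625] = [123.5625]
BᵀPA = [-55.1875 -44.3750]
K = S⁻¹·BᵀPA = [-0.4466 -0.3591]
A−BK = [-0.1700 0.4613; 0.2135 -0.4365]
AᵀP(A−BK) = [0.4138 0.3055; 0.3055 0.3136]
P' = Q + AᵀP(A−BK) = [3.6638 -0.4445; -0.4445 0.5636]
tr(P') = 4.2274

-0.4466 -0.3591


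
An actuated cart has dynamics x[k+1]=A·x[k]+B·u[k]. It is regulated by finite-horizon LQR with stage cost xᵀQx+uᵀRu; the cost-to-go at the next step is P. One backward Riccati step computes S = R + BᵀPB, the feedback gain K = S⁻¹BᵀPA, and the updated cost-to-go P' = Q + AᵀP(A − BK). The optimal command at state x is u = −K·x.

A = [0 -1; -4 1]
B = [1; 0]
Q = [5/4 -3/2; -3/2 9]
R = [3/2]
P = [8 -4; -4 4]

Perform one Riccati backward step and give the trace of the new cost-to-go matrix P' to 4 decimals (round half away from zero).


BᵀP = [8.0000 -4.0000]
S = R + BᵀPB = [3/2] + [8.0000] = [9.5000]
BᵀPA = [16.0000 -12.0000]
K = S⁻¹·BᵀPA = [1.6842 -1.2632]
A−BK = [-1.6842 0.2632; -4.0000 1.0000]
AᵀP(A−BK) = [37.0526 -11.7895; -11.7895 4.8421]
P' = Q + AᵀP(A−BK) = [38.3026 -13.2895; -13.2895 13.8421]
tr(P') = 52.1447

52.1447


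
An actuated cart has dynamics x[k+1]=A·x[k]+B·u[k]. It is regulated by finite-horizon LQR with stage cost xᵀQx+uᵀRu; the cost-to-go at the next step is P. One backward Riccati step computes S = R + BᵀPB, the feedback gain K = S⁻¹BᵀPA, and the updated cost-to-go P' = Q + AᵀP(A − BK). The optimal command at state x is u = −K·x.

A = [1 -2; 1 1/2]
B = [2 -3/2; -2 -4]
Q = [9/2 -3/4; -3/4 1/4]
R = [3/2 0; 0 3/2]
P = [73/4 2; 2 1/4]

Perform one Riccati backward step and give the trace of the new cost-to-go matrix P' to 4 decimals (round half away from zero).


5.8883

BᵀP = [32.5000 3.5000; -35.3750 -4.0000]
S = R + BᵀPB = [3/2 0; 0 3/2] + [58.0000 -62.7500; -62.7500 69.0625] = [59.5000 -62.7500; -62.7500 70.5625]
BᵀPA = [36.0000 -63.2500; -39.3750 68.7500]
K = S⁻¹·BᵀPA = [0.2663 -0.5711; -0.3212 0.4664]
A−BK = [-0.0144 -0.1581; 0.2476 1.2233]
AᵀP(A−BK) = [0.2660 -0.4491; -0.4491 0.8723]
P' = Q + AᵀP(A−BK) = [4.7660 -1.1991; -1.1991 1.1223]
tr(P') = 5.8883


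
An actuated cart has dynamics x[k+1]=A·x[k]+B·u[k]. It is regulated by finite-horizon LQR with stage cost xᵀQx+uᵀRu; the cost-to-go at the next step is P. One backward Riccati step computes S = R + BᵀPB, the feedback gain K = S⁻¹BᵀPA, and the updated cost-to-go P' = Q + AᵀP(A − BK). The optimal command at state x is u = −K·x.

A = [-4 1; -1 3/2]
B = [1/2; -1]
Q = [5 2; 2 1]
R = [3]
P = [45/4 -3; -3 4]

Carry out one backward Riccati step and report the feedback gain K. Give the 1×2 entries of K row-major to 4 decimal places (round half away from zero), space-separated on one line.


-2.2634 0.0293

BᵀP = [8.6250 -5.5000]
S = R + BᵀPB = [3] + [9.8125] = [12.8125]
BᵀPA = [-29.0000 0.3750]
K = S⁻¹·BᵀPA = [-2.2634 0.0293]
A−BK = [-2.8683 0.9854; -3.2634 1.5293]
AᵀP(A−BK) = [94.3610 -29.1512; -29.1512 11.2390]
P' = Q + AᵀP(A−BK) = [99.3610 -27.1512; -27.1512 12.2390]
tr(P') = 111.6000


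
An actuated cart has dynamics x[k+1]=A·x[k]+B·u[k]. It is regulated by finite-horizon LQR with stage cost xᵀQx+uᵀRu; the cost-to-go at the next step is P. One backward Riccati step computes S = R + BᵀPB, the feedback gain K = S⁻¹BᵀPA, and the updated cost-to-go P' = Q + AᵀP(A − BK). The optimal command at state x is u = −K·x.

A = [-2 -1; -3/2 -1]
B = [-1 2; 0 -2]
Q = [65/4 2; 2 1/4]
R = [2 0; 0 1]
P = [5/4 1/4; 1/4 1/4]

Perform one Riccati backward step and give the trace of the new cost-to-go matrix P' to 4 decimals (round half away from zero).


BᵀP = [-1.2500 -0.2500; 2.0000 0.0000]
S = R + BᵀPB = [2 0; 0 1] + [1.2500 -2.0000; -2.0000 4.0000] = [3.2500 -2.0000; -2.0000 5.0000]
BᵀPA = [2.8750 1.5000; -4.0000 -2.0000]
K = S⁻¹·BᵀPA = [0.5204 0.2857; -0.5918 -0.2857]
A−BK = [-0.2959 -0.1429; -2.6837 -1.5714]
AᵀP(A−BK) = [3.1990 1.7857; 1.7857 1.0000]
P' = Q + AᵀP(A−BK) = [19.4490 3.7857; 3.7857 1.2500]
tr(P') = 20.6990

20.6990


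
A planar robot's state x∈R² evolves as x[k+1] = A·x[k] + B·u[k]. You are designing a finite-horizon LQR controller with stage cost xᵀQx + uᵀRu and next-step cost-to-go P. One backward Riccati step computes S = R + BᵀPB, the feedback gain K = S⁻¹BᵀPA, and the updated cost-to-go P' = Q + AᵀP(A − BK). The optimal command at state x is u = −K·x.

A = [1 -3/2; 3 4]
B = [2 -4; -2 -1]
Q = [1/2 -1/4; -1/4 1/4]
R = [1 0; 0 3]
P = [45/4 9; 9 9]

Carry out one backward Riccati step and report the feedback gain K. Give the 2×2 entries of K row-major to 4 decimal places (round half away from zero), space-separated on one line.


BᵀP = [4.5000 0.0000; -54.0000 -45.0000]
S = R + BᵀPB = [1 0; 0 3] + [9.0000 -18.0000; -18.0000 261.0000] = [10.0000 -18.0000; -18.0000 264.0000]
BᵀPA = [4.5000 -6.7500; -189.0000 -99.0000]
K = S⁻¹·BᵀPA = [-0.9560 -1.5389; -0.7811 -0.4799]
A−BK = [-0.2124 -0.3420; 0.3070 0.4424]
AᵀP(A−BK) = [2.9262 2.8446; 2.8446 3.4129]
P' = Q + AᵀP(A−BK) = [3.4262 2.5946; 2.5946 3.6629]
tr(P') = 7.0891

-0.9560 -1.5389 -0.7811 -0.4799


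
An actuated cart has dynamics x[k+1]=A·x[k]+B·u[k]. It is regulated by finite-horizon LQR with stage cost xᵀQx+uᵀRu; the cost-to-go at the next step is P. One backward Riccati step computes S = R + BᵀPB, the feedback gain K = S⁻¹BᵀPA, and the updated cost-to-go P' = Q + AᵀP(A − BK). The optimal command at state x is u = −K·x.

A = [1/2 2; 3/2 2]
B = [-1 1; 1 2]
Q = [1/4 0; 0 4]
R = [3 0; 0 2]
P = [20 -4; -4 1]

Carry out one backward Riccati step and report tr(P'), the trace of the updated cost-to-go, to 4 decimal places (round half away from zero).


BᵀP = [-24.0000 5.0000; 12.0000 -2.0000]
S = R + BᵀPB = [3 0; 0 2] + [29.0000 -14.0000; -14.0000 8.0000] = [32.0000 -14.0000; -14.0000 10.0000]
BᵀPA = [-4.5000 -38.0000; 3.0000 20.0000]
K = S⁻¹·BᵀPA = [-0.0242 -0.8065; 0.2661 0.8710]
A−BK = [0.2097 0.3226; 0.9919 1.0645]
AᵀP(A−BK) = [0.3427 0.7581; 0.7581 3.9355]
P' = Q + AᵀP(A−BK) = [0.5927 0.7581; 0.7581 7.9355]
tr(P') = 8.5282

8.5282
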